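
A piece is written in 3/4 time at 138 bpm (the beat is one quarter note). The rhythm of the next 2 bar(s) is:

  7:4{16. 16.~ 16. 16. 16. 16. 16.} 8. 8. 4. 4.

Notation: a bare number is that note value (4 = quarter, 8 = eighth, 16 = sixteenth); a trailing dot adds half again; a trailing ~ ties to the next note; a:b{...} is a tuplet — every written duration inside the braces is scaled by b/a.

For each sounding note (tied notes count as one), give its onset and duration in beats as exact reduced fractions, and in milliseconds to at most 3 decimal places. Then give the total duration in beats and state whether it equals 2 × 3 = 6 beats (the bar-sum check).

1) 0.0ms=0b +93.168ms=3/14b
2) 93.168ms=3/14b +186.335ms=3/7b
3) 279.503ms=9/14b +93.168ms=3/14b
4) 372.671ms=6/7b +93.168ms=3/14b
5) 465.839ms=15/14b +93.168ms=3/14b
6) 559.006ms=9/7b +93.168ms=3/14b
7) 652.174ms=3/2b +326.087ms=3/4b
8) 978.261ms=9/4b +326.087ms=3/4b
9) 1304.348ms=3b +652.174ms=3/2b
10) 1956.522ms=9/2b +652.174ms=3/2b
Σ=6b of 6 (138bpm 3/4) — PASS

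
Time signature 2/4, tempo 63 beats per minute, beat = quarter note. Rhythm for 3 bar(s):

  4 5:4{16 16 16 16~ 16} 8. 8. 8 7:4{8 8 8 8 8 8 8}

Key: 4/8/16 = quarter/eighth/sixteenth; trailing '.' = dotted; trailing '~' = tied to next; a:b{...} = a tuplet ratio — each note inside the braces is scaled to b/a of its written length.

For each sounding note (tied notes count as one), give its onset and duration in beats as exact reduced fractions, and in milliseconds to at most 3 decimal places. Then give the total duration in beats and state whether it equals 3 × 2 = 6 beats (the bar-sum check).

1) 0.0ms=0b +952.381ms=1b
2) 952.381ms=1b +190.476ms=1/5b
3) 1142.857ms=6/5b +190.476ms=1/5b
4) 1333.333ms=7/5b +190.476ms=1/5b
5) 1523.81ms=8/5b +380.952ms=2/5b
6) 1904.762ms=2b +714.286ms=3/4b
7) 2619.048ms=11/4b +714.286ms=3/4b
8) 3333.333ms=7/2b +476.19ms=1/2b
9) 3809.524ms=4b +272.109ms=2/7b
10) 4081.633ms=30/7b +272.109ms=2/7b
11) 4353.741ms=32/7b +272.109ms=2/7b
12) 4625.85ms=34/7b +272.109ms=2/7b
13) 4897.959ms=36/7b +272.109ms=2/7b
14) 5170.068ms=38/7b +272.109ms=2/7b
15) 5442.177ms=40/7b +272.109ms=2/7b
Σ=6b of 6 (63bpm 2/4) — PASS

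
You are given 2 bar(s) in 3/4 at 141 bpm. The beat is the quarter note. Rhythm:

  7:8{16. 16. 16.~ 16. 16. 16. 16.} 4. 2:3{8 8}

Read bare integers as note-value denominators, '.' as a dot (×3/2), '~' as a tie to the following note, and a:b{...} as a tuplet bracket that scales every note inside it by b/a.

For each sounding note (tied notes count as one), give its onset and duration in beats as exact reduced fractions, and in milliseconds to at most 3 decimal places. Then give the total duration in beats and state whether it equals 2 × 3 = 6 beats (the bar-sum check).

1) 0.0ms=0b +182.371ms=3/7b
2) 182.371ms=3/7b +182.371ms=3/7b
3) 364.742ms=6/7b +364.742ms=6/7b
4) 729.483ms=12/7b +182.371ms=3/7b
5) 911.854ms=15/7b +182.371ms=3/7b
6) 1094.225ms=18/7b +182.371ms=3/7b
7) 1276.596ms=3b +638.298ms=3/2b
8) 1914.894ms=9/2b +319.149ms=3/4b
9) 2234.043ms=21/4b +319.149ms=3/4b
Σ=6b of 6 (141bpm 3/4) — PASS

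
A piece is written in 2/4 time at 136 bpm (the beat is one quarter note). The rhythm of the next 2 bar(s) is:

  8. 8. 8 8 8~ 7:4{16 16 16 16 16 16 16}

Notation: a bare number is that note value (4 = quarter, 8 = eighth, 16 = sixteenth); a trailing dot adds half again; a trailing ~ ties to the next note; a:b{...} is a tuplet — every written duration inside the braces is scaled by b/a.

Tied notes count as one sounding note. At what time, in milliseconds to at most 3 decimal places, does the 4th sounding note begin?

1. 0.0ms @ 0 + 330.882ms (3/4)
2. 330.882ms @ 3/4 + 330.882ms (3/4)
3. 661.765ms @ 3/2 + 220.588ms (1/2)
4. 882.353ms @ 2 + 220.588ms (1/2)
5. 1102.941ms @ 5/2 + 283.613ms (9/14)
6. 1386.555ms @ 22/7 + 63.025ms (1/7)
7. 1449.58ms @ 23/7 + 63.025ms (1/7)
8. 1512.605ms @ 24/7 + 63.025ms (1/7)
9. 1575.63ms @ 25/7 + 63.025ms (1/7)
10. 1638.655ms @ 26/7 + 63.025ms (1/7)
11. 1701.681ms @ 27/7 + 63.025ms (1/7)

note 4 onset = 2b = 882.353ms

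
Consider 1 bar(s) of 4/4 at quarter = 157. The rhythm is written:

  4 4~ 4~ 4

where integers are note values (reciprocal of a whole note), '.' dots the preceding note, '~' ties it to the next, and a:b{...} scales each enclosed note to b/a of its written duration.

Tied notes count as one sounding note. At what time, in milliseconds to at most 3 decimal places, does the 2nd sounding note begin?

1. 0.0ms @ 0 + 382.166ms (1)
2. 382.166ms @ 1 + 1146.497ms (3)

note 2 onset = 1b = 382.166ms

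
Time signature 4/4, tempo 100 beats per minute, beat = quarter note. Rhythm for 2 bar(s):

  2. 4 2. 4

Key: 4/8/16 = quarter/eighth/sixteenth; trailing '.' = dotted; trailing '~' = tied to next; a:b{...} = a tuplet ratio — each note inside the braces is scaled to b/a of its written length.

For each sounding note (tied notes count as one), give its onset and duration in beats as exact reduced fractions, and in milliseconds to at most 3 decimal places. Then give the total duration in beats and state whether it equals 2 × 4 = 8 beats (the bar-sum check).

1) 0.0ms=0b +1800.0ms=3b
2) 1800.0ms=3b +600.0ms=1b
3) 2400.0ms=4b +1800.0ms=3b
4) 4200.0ms=7b +600.0ms=1b
Σ=8b of 8 (100bpm 4/4) — PASS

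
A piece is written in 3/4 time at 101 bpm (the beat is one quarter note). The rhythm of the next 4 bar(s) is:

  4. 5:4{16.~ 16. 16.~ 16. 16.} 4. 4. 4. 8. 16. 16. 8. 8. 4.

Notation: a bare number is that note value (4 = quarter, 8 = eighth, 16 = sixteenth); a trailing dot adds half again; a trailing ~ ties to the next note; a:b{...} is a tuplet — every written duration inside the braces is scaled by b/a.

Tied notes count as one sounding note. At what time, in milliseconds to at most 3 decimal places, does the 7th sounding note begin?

note 7 onset = 6b = 3564.356ms

1. 0.0ms @ 0 + 891.089ms (3/2)
2. 891.089ms @ 3/2 + 356.436ms (3/5)
3. 1247.525ms @ 21/10 + 356.436ms (3/5)
4. 1603.96ms @ 27/10 + 178.218ms (3/10)
5. 1782.178ms @ 3 + 891.089ms (3/2)
6. 2673.267ms @ 9/2 + 891.089ms (3/2)
7. 3564.356ms @ 6 + 891.089ms (3/2)
8. 4455.446ms @ 15/2 + 445.545ms (3/4)
9. 4900.99ms @ 33/4 + 222.772ms (3/8)
10. 5123.762ms @ 69/8 + 222.772ms (3/8)
11. 5346.535ms @ 9 + 445.545ms (3/4)
12. 5792.079ms @ 39/4 + 445.545ms (3/4)
13. 6237.624ms @ 21/2 + 891.089ms (3/2)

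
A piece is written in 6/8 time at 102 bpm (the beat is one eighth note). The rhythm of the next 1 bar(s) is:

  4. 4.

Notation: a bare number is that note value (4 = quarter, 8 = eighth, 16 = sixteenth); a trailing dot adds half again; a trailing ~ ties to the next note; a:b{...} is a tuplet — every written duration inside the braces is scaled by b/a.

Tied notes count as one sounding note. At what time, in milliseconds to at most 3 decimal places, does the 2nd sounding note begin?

note 2 onset = 3b = 1764.706ms

1. 0.0ms @ 0 + 1764.706ms (3)
2. 1764.706ms @ 3 + 1764.706ms (3)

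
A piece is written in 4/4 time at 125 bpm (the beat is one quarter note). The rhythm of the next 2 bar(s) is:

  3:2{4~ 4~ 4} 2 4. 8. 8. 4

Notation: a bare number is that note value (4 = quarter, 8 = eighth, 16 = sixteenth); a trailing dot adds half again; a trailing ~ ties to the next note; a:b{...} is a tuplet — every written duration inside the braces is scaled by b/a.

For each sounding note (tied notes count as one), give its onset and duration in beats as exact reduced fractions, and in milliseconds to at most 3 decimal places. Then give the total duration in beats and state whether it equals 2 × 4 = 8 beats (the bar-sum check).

1) 0.0ms=0b +960.0ms=2b
2) 960.0ms=2b +960.0ms=2b
3) 1920.0ms=4b +720.0ms=3/2b
4) 2640.0ms=11/2b +360.0ms=3/4b
5) 3000.0ms=25/4b +360.0ms=3/4b
6) 3360.0ms=7b +480.0ms=1b
Σ=8b of 8 (125bpm 4/4) — PASS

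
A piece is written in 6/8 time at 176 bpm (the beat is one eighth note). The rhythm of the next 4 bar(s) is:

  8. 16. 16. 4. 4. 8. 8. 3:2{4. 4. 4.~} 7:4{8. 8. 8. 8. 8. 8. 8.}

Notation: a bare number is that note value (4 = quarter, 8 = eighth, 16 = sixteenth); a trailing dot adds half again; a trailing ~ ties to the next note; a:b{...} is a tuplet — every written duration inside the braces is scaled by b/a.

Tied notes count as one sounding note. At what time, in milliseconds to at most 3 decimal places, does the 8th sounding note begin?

note 8 onset = 12b = 4090.909ms

1. 0.0ms @ 0 + 511.364ms (3/2)
2. 511.364ms @ 3/2 + 255.682ms (3/4)
3. 767.045ms @ 9/4 + 255.682ms (3/4)
4. 1022.727ms @ 3 + 1022.727ms (3)
5. 2045.455ms @ 6 + 1022.727ms (3)
6. 3068.182ms @ 9 + 511.364ms (3/2)
7. 3579.545ms @ 21/2 + 511.364ms (3/2)
8. 4090.909ms @ 12 + 681.818ms (2)
9. 4772.727ms @ 14 + 681.818ms (2)
10. 5454.545ms @ 16 + 974.026ms (20/7)
11. 6428.571ms @ 132/7 + 292.208ms (6/7)
12. 6720.779ms @ 138/7 + 292.208ms (6/7)
13. 7012.987ms @ 144/7 + 292.208ms (6/7)
14. 7305.195ms @ 150/7 + 292.208ms (6/7)
15. 7597.403ms @ 156/7 + 292.208ms (6/7)
16. 7889.61ms @ 162/7 + 292.208ms (6/7)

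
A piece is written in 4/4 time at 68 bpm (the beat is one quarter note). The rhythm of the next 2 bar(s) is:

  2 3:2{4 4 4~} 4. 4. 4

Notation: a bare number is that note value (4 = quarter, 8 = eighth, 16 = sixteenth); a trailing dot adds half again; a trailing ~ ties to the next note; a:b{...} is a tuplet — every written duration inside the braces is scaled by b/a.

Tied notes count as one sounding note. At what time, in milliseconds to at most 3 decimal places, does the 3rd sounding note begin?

note 3 onset = 8/3b = 2352.941ms

1. 0.0ms @ 0 + 1764.706ms (2)
2. 1764.706ms @ 2 + 588.235ms (2/3)
3. 2352.941ms @ 8/3 + 588.235ms (2/3)
4. 2941.176ms @ 10/3 + 1911.765ms (13/6)
5. 4852.941ms @ 11/2 + 1323.529ms (3/2)
6. 6176.471ms @ 7 + 882.353ms (1)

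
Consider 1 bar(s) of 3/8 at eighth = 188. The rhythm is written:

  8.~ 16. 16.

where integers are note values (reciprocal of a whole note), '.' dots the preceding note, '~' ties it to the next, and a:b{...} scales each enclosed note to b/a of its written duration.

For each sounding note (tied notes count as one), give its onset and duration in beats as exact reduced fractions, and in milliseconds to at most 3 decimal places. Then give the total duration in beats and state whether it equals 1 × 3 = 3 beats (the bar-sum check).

1) 0.0ms=0b +718.085ms=9/4b
2) 718.085ms=9/4b +239.362ms=3/4b
Σ=3b of 3 (188bpm 3/8) — PASS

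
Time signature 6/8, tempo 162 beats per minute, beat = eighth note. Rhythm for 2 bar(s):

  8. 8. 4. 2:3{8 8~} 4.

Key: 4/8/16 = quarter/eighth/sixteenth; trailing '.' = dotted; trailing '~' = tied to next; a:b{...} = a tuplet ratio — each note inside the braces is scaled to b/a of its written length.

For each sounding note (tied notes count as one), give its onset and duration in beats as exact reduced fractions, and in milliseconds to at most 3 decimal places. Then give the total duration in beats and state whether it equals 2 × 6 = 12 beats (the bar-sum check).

1) 0.0ms=0b +555.556ms=3/2b
2) 555.556ms=3/2b +555.556ms=3/2b
3) 1111.111ms=3b +1111.111ms=3b
4) 2222.222ms=6b +555.556ms=3/2b
5) 2777.778ms=15/2b +1666.667ms=9/2b
Σ=12b of 12 (162bpm 6/8) — PASS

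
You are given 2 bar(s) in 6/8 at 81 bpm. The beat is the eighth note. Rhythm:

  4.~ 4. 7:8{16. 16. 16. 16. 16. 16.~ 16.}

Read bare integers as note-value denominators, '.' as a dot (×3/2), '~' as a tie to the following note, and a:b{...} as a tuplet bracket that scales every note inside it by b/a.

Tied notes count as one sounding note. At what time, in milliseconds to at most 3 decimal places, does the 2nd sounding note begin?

note 2 onset = 6b = 4444.444ms

1. 0.0ms @ 0 + 4444.444ms (6)
2. 4444.444ms @ 6 + 634.921ms (6/7)
3. 5079.365ms @ 48/7 + 634.921ms (6/7)
4. 5714.286ms @ 54/7 + 634.921ms (6/7)
5. 6349.206ms @ 60/7 + 634.921ms (6/7)
6. 6984.127ms @ 66/7 + 634.921ms (6/7)
7. 7619.048ms @ 72/7 + 1269.841ms (12/7)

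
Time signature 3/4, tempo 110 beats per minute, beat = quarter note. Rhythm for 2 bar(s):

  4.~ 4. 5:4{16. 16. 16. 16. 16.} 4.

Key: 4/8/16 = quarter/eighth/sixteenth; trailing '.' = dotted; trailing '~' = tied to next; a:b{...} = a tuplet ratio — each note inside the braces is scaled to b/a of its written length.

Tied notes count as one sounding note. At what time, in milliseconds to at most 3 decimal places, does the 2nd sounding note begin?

1. 0.0ms @ 0 + 1636.364ms (3)
2. 1636.364ms @ 3 + 163.636ms (3/10)
3. 1800.0ms @ 33/10 + 163.636ms (3/10)
4. 1963.636ms @ 18/5 + 163.636ms (3/10)
5. 2127.273ms @ 39/10 + 163.636ms (3/10)
6. 2290.909ms @ 21/5 + 163.636ms (3/10)
7. 2454.545ms @ 9/2 + 818.182ms (3/2)

note 2 onset = 3b = 1636.364ms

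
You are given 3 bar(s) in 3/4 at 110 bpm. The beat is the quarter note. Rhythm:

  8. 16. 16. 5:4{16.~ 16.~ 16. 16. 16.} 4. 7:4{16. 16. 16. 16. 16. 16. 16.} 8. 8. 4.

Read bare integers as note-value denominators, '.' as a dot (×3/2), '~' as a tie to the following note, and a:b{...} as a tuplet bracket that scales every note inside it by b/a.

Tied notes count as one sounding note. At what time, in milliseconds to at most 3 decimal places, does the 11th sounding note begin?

1. 0.0ms @ 0 + 409.091ms (3/4)
2. 409.091ms @ 3/4 + 204.545ms (3/8)
3. 613.636ms @ 9/8 + 204.545ms (3/8)
4. 818.182ms @ 3/2 + 490.909ms (9/10)
5. 1309.091ms @ 12/5 + 163.636ms (3/10)
6. 1472.727ms @ 27/10 + 163.636ms (3/10)
7. 1636.364ms @ 3 + 818.182ms (3/2)
8. 2454.545ms @ 9/2 + 116.883ms (3/14)
9. 2571.429ms @ 33/7 + 116.883ms (3/14)
10. 2688.312ms @ 69/14 + 116.883ms (3/14)
11. 2805.195ms @ 36/7 + 116.883ms (3/14)
12. 2922.078ms @ 75/14 + 116.883ms (3/14)
13. 3038.961ms @ 39/7 + 116.883ms (3/14)
14. 3155.844ms @ 81/14 + 116.883ms (3/14)
15. 3272.727ms @ 6 + 409.091ms (3/4)
16. 3681.818ms @ 27/4 + 409.091ms (3/4)
17. 4090.909ms @ 15/2 + 818.182ms (3/2)

note 11 onset = 36/7b = 2805.195ms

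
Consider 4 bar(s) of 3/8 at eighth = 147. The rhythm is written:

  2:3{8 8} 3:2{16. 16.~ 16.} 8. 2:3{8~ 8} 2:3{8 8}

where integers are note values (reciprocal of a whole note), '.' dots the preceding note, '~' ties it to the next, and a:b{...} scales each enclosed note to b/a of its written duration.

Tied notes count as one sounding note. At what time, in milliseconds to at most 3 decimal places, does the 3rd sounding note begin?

1. 0.0ms @ 0 + 612.245ms (3/2)
2. 612.245ms @ 3/2 + 612.245ms (3/2)
3. 1224.49ms @ 3 + 204.082ms (1/2)
4. 1428.571ms @ 7/2 + 408.163ms (1)
5. 1836.735ms @ 9/2 + 612.245ms (3/2)
6. 2448.98ms @ 6 + 1224.49ms (3)
7. 3673.469ms @ 9 + 612.245ms (3/2)
8. 4285.714ms @ 21/2 + 612.245ms (3/2)

note 3 onset = 3b = 1224.49ms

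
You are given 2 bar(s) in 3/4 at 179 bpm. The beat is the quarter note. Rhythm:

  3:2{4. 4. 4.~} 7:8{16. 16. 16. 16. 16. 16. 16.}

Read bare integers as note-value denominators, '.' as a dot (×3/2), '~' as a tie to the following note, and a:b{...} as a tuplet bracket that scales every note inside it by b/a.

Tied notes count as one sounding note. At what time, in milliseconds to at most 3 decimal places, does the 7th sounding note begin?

1. 0.0ms @ 0 + 335.196ms (1)
2. 335.196ms @ 1 + 335.196ms (1)
3. 670.391ms @ 2 + 478.851ms (10/7)
4. 1149.242ms @ 24/7 + 143.655ms (3/7)
5. 1292.897ms @ 27/7 + 143.655ms (3/7)
6. 1436.552ms @ 30/7 + 143.655ms (3/7)
7. 1580.208ms @ 33/7 + 143.655ms (3/7)
8. 1723.863ms @ 36/7 + 143.655ms (3/7)
9. 1867.518ms @ 39/7 + 143.655ms (3/7)

note 7 onset = 33/7b = 1580.208ms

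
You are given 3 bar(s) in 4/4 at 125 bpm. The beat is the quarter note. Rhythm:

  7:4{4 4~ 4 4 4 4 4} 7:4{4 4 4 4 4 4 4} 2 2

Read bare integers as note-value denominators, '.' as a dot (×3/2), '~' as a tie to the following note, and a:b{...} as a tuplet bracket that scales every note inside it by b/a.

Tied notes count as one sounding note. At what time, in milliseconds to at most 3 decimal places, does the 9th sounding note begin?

note 9 onset = 36/7b = 2468.571ms

1. 0.0ms @ 0 + 274.286ms (4/7)
2. 274.286ms @ 4/7 + 548.571ms (8/7)
3. 822.857ms @ 12/7 + 274.286ms (4/7)
4. 1097.143ms @ 16/7 + 274.286ms (4/7)
5. 1371.429ms @ 20/7 + 274.286ms (4/7)
6. 1645.714ms @ 24/7 + 274.286ms (4/7)
7. 1920.0ms @ 4 + 274.286ms (4/7)
8. 2194.286ms @ 32/7 + 274.286ms (4/7)
9. 2468.571ms @ 36/7 + 274.286ms (4/7)
10. 2742.857ms @ 40/7 + 274.286ms (4/7)
11. 3017.143ms @ 44/7 + 274.286ms (4/7)
12. 3291.429ms @ 48/7 + 274.286ms (4/7)
13. 3565.714ms @ 52/7 + 274.286ms (4/7)
14. 3840.0ms @ 8 + 960.0ms (2)
15. 4800.0ms @ 10 + 960.0ms (2)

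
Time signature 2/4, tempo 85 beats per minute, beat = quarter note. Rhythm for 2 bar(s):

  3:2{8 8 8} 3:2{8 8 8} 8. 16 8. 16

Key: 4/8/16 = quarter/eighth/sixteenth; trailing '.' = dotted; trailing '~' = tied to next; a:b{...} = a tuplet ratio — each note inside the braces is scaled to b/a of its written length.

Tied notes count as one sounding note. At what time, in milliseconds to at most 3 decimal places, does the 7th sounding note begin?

note 7 onset = 2b = 1411.765ms

1. 0.0ms @ 0 + 235.294ms (1/3)
2. 235.294ms @ 1/3 + 235.294ms (1/3)
3. 470.588ms @ 2/3 + 235.294ms (1/3)
4. 705.882ms @ 1 + 235.294ms (1/3)
5. 941.176ms @ 4/3 + 235.294ms (1/3)
6. 1176.471ms @ 5/3 + 235.294ms (1/3)
7. 1411.765ms @ 2 + 529.412ms (3/4)
8. 1941.176ms @ 11/4 + 176.471ms (1/4)
9. 2117.647ms @ 3 + 529.412ms (3/4)
10. 2647.059ms @ 15/4 + 176.471ms (1/4)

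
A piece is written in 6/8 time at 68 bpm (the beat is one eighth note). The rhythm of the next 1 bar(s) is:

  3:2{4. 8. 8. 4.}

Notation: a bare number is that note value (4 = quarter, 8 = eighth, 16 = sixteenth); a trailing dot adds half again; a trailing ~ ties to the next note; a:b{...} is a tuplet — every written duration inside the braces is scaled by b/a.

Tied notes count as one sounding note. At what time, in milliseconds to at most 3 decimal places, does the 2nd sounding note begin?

1. 0.0ms @ 0 + 1764.706ms (2)
2. 1764.706ms @ 2 + 882.353ms (1)
3. 2647.059ms @ 3 + 882.353ms (1)
4. 3529.412ms @ 4 + 1764.706ms (2)

note 2 onset = 2b = 1764.706ms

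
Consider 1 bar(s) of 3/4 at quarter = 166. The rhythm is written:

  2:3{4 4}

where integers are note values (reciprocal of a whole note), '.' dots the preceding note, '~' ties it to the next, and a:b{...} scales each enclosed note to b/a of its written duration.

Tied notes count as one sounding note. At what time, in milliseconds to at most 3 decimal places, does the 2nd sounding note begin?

note 2 onset = 3/2b = 542.169ms

1. 0.0ms @ 0 + 542.169ms (3/2)
2. 542.169ms @ 3/2 + 542.169ms (3/2)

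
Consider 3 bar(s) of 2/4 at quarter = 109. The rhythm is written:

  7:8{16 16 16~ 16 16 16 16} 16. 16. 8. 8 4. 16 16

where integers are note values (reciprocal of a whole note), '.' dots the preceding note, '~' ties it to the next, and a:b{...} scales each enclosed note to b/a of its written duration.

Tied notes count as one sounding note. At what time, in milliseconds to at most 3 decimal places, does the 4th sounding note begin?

1. 0.0ms @ 0 + 157.274ms (2/7)
2. 157.274ms @ 2/7 + 157.274ms (2/7)
3. 314.548ms @ 4/7 + 314.548ms (4/7)
4. 629.096ms @ 8/7 + 157.274ms (2/7)
5. 786.37ms @ 10/7 + 157.274ms (2/7)
6. 943.644ms @ 12/7 + 157.274ms (2/7)
7. 1100.917ms @ 2 + 206.422ms (3/8)
8. 1307.339ms @ 19/8 + 206.422ms (3/8)
9. 1513.761ms @ 11/4 + 412.844ms (3/4)
10. 1926.606ms @ 7/2 + 275.229ms (1/2)
11. 2201.835ms @ 4 + 825.688ms (3/2)
12. 3027.523ms @ 11/2 + 137.615ms (1/4)
13. 3165.138ms @ 23/4 + 137.615ms (1/4)

note 4 onset = 8/7b = 629.096ms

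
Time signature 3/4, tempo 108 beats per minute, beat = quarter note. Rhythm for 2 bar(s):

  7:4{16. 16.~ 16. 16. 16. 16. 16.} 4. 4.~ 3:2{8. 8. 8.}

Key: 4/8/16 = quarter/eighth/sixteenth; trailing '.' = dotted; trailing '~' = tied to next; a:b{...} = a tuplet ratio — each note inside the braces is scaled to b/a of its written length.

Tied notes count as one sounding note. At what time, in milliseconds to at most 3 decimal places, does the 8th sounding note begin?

1. 0.0ms @ 0 + 119.048ms (3/14)
2. 119.048ms @ 3/14 + 238.095ms (3/7)
3. 357.143ms @ 9/14 + 119.048ms (3/14)
4. 476.19ms @ 6/7 + 119.048ms (3/14)
5. 595.238ms @ 15/14 + 119.048ms (3/14)
6. 714.286ms @ 9/7 + 119.048ms (3/14)
7. 833.333ms @ 3/2 + 833.333ms (3/2)
8. 1666.667ms @ 3 + 1111.111ms (2)
9. 2777.778ms @ 5 + 277.778ms (1/2)
10. 3055.556ms @ 11/2 + 277.778ms (1/2)

note 8 onset = 3b = 1666.667ms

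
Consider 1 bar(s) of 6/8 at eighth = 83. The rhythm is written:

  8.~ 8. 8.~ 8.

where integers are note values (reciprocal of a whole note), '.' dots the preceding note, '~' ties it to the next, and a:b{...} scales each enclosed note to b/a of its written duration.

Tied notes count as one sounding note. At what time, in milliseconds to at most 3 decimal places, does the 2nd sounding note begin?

note 2 onset = 3b = 2168.675ms

1. 0.0ms @ 0 + 2168.675ms (3)
2. 2168.675ms @ 3 + 2168.675ms (3)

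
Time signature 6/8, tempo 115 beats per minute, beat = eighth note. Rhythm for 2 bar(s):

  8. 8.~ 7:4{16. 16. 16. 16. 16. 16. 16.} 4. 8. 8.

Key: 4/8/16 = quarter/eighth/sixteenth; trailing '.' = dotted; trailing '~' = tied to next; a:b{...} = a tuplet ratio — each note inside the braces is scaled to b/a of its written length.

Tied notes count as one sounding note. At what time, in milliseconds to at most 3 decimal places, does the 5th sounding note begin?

1. 0.0ms @ 0 + 782.609ms (3/2)
2. 782.609ms @ 3/2 + 1006.211ms (27/14)
3. 1788.82ms @ 24/7 + 223.602ms (3/7)
4. 2012.422ms @ 27/7 + 223.602ms (3/7)
5. 2236.025ms @ 30/7 + 223.602ms (3/7)
6. 2459.627ms @ 33/7 + 223.602ms (3/7)
7. 2683.23ms @ 36/7 + 223.602ms (3/7)
8. 2906.832ms @ 39/7 + 223.602ms (3/7)
9. 3130.435ms @ 6 + 1565.217ms (3)
10. 4695.652ms @ 9 + 782.609ms (3/2)
11. 5478.261ms @ 21/2 + 782.609ms (3/2)

note 5 onset = 30/7b = 2236.025ms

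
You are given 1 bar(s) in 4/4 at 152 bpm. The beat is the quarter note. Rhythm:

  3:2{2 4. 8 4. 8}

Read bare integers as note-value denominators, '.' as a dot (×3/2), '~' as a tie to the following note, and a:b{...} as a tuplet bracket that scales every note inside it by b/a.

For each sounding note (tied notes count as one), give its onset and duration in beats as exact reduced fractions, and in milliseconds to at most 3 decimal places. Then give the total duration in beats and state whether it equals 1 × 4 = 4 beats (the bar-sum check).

1) 0.0ms=0b +526.316ms=4/3b
2) 526.316ms=4/3b +394.737ms=1b
3) 921.053ms=7/3b +131.579ms=1/3b
4) 1052.632ms=8/3b +394.737ms=1b
5) 1447.368ms=11/3b +131.579ms=1/3b
Σ=4b of 4 (152bpm 4/4) — PASS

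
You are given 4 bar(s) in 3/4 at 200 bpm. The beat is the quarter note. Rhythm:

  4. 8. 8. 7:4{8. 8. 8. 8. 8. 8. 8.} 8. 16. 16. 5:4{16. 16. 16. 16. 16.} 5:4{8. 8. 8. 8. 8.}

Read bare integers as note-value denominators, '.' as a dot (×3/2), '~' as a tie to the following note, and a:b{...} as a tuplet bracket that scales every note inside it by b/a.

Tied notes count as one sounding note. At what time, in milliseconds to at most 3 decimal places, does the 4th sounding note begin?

1. 0.0ms @ 0 + 450.0ms (3/2)
2. 450.0ms @ 3/2 + 225.0ms (3/4)
3. 675.0ms @ 9/4 + 225.0ms (3/4)
4. 900.0ms @ 3 + 128.571ms (3/7)
5. 1028.571ms @ 24/7 + 128.571ms (3/7)
6. 1157.143ms @ 27/7 + 128.571ms (3/7)
7. 1285.714ms @ 30/7 + 128.571ms (3/7)
8. 1414.286ms @ 33/7 + 128.571ms (3/7)
9. 1542.857ms @ 36/7 + 128.571ms (3/7)
10. 1671.429ms @ 39/7 + 128.571ms (3/7)
11. 1800.0ms @ 6 + 225.0ms (3/4)
12. 2025.0ms @ 27/4 + 112.5ms (3/8)
13. 2137.5ms @ 57/8 + 112.5ms (3/8)
14. 2250.0ms @ 15/2 + 90.0ms (3/10)
15. 2340.0ms @ 39/5 + 90.0ms (3/10)
16. 2430.0ms @ 81/10 + 90.0ms (3/10)
17. 2520.0ms @ 42/5 + 90.0ms (3/10)
18. 2610.0ms @ 87/10 + 90.0ms (3/10)
19. 2700.0ms @ 9 + 180.0ms (3/5)
20. 2880.0ms @ 48/5 + 180.0ms (3/5)
21. 3060.0ms @ 51/5 + 180.0ms (3/5)
22. 3240.0ms @ 54/5 + 180.0ms (3/5)
23. 3420.0ms @ 57/5 + 180.0ms (3/5)

note 4 onset = 3b = 900.0ms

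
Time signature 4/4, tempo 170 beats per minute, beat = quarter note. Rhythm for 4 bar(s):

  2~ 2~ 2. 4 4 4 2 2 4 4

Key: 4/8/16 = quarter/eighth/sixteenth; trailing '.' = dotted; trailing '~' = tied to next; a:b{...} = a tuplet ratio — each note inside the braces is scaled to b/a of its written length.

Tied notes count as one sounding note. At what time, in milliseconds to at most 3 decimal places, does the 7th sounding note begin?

note 7 onset = 14b = 4941.176ms

1. 0.0ms @ 0 + 2470.588ms (7)
2. 2470.588ms @ 7 + 352.941ms (1)
3. 2823.529ms @ 8 + 352.941ms (1)
4. 3176.471ms @ 9 + 352.941ms (1)
5. 3529.412ms @ 10 + 705.882ms (2)
6. 4235.294ms @ 12 + 705.882ms (2)
7. 4941.176ms @ 14 + 352.941ms (1)
8. 5294.118ms @ 15 + 352.941ms (1)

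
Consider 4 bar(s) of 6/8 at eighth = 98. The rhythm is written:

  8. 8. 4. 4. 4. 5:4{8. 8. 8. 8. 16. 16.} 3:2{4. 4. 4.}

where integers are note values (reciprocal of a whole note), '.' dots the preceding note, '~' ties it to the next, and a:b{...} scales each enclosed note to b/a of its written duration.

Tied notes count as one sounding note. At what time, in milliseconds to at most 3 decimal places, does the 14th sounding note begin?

note 14 onset = 22b = 13469.388ms

1. 0.0ms @ 0 + 918.367ms (3/2)
2. 918.367ms @ 3/2 + 918.367ms (3/2)
3. 1836.735ms @ 3 + 1836.735ms (3)
4. 3673.469ms @ 6 + 1836.735ms (3)
5. 5510.204ms @ 9 + 1836.735ms (3)
6. 7346.939ms @ 12 + 734.694ms (6/5)
7. 8081.633ms @ 66/5 + 734.694ms (6/5)
8. 8816.327ms @ 72/5 + 734.694ms (6/5)
9. 9551.02ms @ 78/5 + 734.694ms (6/5)
10. 10285.714ms @ 84/5 + 367.347ms (3/5)
11. 10653.061ms @ 87/5 + 367.347ms (3/5)
12. 11020.408ms @ 18 + 1224.49ms (2)
13. 12244.898ms @ 20 + 1224.49ms (2)
14. 13469.388ms @ 22 + 1224.49ms (2)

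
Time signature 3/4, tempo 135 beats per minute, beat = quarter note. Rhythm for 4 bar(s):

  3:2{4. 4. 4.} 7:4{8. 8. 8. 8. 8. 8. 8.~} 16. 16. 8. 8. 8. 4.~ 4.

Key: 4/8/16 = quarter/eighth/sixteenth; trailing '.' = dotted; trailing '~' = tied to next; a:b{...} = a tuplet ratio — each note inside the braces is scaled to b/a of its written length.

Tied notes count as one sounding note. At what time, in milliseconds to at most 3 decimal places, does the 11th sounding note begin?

1. 0.0ms @ 0 + 444.444ms (1)
2. 444.444ms @ 1 + 444.444ms (1)
3. 888.889ms @ 2 + 444.444ms (1)
4. 1333.333ms @ 3 + 190.476ms (3/7)
5. 1523.81ms @ 24/7 + 190.476ms (3/7)
6. 1714.286ms @ 27/7 + 190.476ms (3/7)
7. 1904.762ms @ 30/7 + 190.476ms (3/7)
8. 2095.238ms @ 33/7 + 190.476ms (3/7)
9. 2285.714ms @ 36/7 + 190.476ms (3/7)
10. 2476.19ms @ 39/7 + 357.143ms (45/56)
11. 2833.333ms @ 51/8 + 166.667ms (3/8)
12. 3000.0ms @ 27/4 + 333.333ms (3/4)
13. 3333.333ms @ 15/2 + 333.333ms (3/4)
14. 3666.667ms @ 33/4 + 333.333ms (3/4)
15. 4000.0ms @ 9 + 1333.333ms (3)

note 11 onset = 51/8b = 2833.333ms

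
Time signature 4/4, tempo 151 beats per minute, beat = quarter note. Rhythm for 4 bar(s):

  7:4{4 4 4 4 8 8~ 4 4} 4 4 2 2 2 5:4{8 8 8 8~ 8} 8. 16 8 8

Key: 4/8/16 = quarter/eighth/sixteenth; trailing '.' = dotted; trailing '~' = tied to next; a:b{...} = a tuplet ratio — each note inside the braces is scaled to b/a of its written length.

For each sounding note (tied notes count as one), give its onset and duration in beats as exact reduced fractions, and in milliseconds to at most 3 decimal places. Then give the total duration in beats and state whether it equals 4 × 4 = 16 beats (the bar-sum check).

1) 0.0ms=0b +227.058ms=4/7b
2) 227.058ms=4/7b +227.058ms=4/7b
3) 454.115ms=8/7b +227.058ms=4/7b
4) 681.173ms=12/7b +227.058ms=4/7b
5) 908.231ms=16/7b +113.529ms=2/7b
6) 1021.76ms=18/7b +340.587ms=6/7b
7) 1362.346ms=24/7b +227.058ms=4/7b
8) 1589.404ms=4b +397.351ms=1b
9) 1986.755ms=5b +397.351ms=1b
10) 2384.106ms=6b +794.702ms=2b
11) 3178.808ms=8b +794.702ms=2b
12) 3973.51ms=10b +794.702ms=2b
13) 4768.212ms=12b +158.94ms=2/5b
14) 4927.152ms=62/5b +158.94ms=2/5b
15) 5086.093ms=64/5b +158.94ms=2/5b
16) 5245.033ms=66/5b +317.881ms=4/5b
17) 5562.914ms=14b +298.013ms=3/4b
18) 5860.927ms=59/4b +99.338ms=1/4b
19) 5960.265ms=15b +198.675ms=1/2b
20) 6158.94ms=31/2b +198.675ms=1/2b
Σ=16b of 16 (151bpm 4/4) — PASS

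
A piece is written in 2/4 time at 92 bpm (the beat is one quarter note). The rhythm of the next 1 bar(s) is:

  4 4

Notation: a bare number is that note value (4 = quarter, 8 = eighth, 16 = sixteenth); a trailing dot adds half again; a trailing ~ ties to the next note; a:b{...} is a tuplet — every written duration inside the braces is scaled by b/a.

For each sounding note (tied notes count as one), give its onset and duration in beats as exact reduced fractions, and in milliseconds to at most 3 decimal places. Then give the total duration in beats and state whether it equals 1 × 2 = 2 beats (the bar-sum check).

1) 0.0ms=0b +652.174ms=1b
2) 652.174ms=1b +652.174ms=1b
Σ=2b of 2 (92bpm 2/4) — PASS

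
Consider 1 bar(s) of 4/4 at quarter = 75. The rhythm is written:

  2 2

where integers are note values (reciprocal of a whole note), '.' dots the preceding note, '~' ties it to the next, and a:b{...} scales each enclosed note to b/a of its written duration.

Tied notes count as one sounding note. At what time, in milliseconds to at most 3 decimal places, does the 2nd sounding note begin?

note 2 onset = 2b = 1600.0ms

1. 0.0ms @ 0 + 1600.0ms (2)
2. 1600.0ms @ 2 + 1600.0ms (2)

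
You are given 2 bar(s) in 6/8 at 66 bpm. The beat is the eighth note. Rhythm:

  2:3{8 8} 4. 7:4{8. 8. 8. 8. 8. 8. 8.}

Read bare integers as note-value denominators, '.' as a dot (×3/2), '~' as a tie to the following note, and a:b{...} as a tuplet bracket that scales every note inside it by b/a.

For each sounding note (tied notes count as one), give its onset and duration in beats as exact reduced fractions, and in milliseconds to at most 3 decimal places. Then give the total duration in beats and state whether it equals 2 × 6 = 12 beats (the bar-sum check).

1) 0.0ms=0b +1363.636ms=3/2b
2) 1363.636ms=3/2b +1363.636ms=3/2b
3) 2727.273ms=3b +2727.273ms=3b
4) 5454.545ms=6b +779.221ms=6/7b
5) 6233.766ms=48/7b +779.221ms=6/7b
6) 7012.987ms=54/7b +779.221ms=6/7b
7) 7792.208ms=60/7b +779.221ms=6/7b
8) 8571.429ms=66/7b +779.221ms=6/7b
9) 9350.649ms=72/7b +779.221ms=6/7b
10) 10129.87ms=78/7b +779.221ms=6/7b
Σ=12b of 12 (66bpm 6/8) — PASS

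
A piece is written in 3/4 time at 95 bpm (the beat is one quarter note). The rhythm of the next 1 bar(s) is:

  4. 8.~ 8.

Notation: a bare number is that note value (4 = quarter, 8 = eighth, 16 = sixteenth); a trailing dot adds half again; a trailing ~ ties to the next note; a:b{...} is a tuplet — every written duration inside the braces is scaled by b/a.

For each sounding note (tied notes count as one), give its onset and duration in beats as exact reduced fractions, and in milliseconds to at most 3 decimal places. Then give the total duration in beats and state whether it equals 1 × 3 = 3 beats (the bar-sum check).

1) 0.0ms=0b +947.368ms=3/2b
2) 947.368ms=3/2b +947.368ms=3/2b
Σ=3b of 3 (95bpm 3/4) — PASS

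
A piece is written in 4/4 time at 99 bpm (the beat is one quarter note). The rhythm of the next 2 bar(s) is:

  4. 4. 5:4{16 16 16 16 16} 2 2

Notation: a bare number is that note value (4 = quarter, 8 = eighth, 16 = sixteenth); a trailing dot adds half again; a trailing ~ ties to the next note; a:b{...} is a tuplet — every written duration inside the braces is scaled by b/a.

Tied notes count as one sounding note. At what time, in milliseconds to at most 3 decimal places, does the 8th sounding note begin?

note 8 onset = 4b = 2424.242ms

1. 0.0ms @ 0 + 909.091ms (3/2)
2. 909.091ms @ 3/2 + 909.091ms (3/2)
3. 1818.182ms @ 3 + 121.212ms (1/5)
4. 1939.394ms @ 16/5 + 121.212ms (1/5)
5. 2060.606ms @ 17/5 + 121.212ms (1/5)
6. 2181.818ms @ 18/5 + 121.212ms (1/5)
7. 2303.03ms @ 19/5 + 121.212ms (1/5)
8. 2424.242ms @ 4 + 1212.121ms (2)
9. 3636.364ms @ 6 + 1212.121ms (2)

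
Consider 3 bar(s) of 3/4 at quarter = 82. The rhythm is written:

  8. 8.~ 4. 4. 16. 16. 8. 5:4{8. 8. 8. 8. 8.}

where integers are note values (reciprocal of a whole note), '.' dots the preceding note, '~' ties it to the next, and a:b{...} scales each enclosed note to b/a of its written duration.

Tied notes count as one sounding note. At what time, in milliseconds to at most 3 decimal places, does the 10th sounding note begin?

1. 0.0ms @ 0 + 548.78ms (3/4)
2. 548.78ms @ 3/4 + 1646.341ms (9/4)
3. 2195.122ms @ 3 + 1097.561ms (3/2)
4. 3292.683ms @ 9/2 + 274.39ms (3/8)
5. 3567.073ms @ 39/8 + 274.39ms (3/8)
6. 3841.463ms @ 21/4 + 548.78ms (3/4)
7. 4390.244ms @ 6 + 439.024ms (3/5)
8. 4829.268ms @ 33/5 + 439.024ms (3/5)
9. 5268.293ms @ 36/5 + 439.024ms (3/5)
10. 5707.317ms @ 39/5 + 439.024ms (3/5)
11. 6146.341ms @ 42/5 + 439.024ms (3/5)

note 10 onset = 39/5b = 5707.317ms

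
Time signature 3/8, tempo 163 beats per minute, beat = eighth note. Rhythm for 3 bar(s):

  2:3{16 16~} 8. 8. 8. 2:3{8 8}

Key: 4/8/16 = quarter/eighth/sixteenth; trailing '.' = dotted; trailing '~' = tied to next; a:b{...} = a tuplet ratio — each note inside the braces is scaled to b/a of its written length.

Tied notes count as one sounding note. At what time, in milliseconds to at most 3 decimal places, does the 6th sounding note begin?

note 6 onset = 15/2b = 2760.736ms

1. 0.0ms @ 0 + 276.074ms (3/4)
2. 276.074ms @ 3/4 + 828.221ms (9/4)
3. 1104.294ms @ 3 + 552.147ms (3/2)
4. 1656.442ms @ 9/2 + 552.147ms (3/2)
5. 2208.589ms @ 6 + 552.147ms (3/2)
6. 2760.736ms @ 15/2 + 552.147ms (3/2)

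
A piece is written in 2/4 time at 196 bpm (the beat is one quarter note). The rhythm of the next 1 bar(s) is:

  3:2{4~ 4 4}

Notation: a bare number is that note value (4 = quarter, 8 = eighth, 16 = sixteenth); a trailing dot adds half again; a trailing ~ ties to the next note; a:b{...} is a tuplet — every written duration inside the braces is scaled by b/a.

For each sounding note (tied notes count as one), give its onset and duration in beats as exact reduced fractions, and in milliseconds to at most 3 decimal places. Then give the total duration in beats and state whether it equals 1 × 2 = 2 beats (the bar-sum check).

1) 0.0ms=0b +408.163ms=4/3b
2) 408.163ms=4/3b +204.082ms=2/3b
Σ=2b of 2 (196bpm 2/4) — PASS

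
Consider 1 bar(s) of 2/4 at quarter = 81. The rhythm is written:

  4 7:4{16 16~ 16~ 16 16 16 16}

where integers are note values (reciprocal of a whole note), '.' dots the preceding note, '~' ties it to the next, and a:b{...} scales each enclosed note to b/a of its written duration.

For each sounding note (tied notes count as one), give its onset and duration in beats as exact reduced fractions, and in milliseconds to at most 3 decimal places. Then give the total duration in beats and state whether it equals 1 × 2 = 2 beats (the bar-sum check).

1) 0.0ms=0b +740.741ms=1b
2) 740.741ms=1b +105.82ms=1/7b
3) 846.561ms=8/7b +317.46ms=3/7b
4) 1164.021ms=11/7b +105.82ms=1/7b
5) 1269.841ms=12/7b +105.82ms=1/7b
6) 1375.661ms=13/7b +105.82ms=1/7b
Σ=2b of 2 (81bpm 2/4) — PASS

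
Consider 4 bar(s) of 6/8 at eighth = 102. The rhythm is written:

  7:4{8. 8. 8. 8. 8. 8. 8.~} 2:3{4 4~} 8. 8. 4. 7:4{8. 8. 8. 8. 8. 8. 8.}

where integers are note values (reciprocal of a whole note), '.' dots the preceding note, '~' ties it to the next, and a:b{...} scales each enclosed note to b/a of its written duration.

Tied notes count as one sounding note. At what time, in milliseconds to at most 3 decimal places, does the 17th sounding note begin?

note 17 onset = 162/7b = 13613.445ms

1. 0.0ms @ 0 + 504.202ms (6/7)
2. 504.202ms @ 6/7 + 504.202ms (6/7)
3. 1008.403ms @ 12/7 + 504.202ms (6/7)
4. 1512.605ms @ 18/7 + 504.202ms (6/7)
5. 2016.807ms @ 24/7 + 504.202ms (6/7)
6. 2521.008ms @ 30/7 + 504.202ms (6/7)
7. 3025.21ms @ 36/7 + 2268.908ms (27/7)
8. 5294.118ms @ 9 + 2647.059ms (9/2)
9. 7941.176ms @ 27/2 + 882.353ms (3/2)
10. 8823.529ms @ 15 + 1764.706ms (3)
11. 10588.235ms @ 18 + 504.202ms (6/7)
12. 11092.437ms @ 132/7 + 504.202ms (6/7)
13. 11596.639ms @ 138/7 + 504.202ms (6/7)
14. 12100.84ms @ 144/7 + 504.202ms (6/7)
15. 12605.042ms @ 150/7 + 504.202ms (6/7)
16. 13109.244ms @ 156/7 + 504.202ms (6/7)
17. 13613.445ms @ 162/7 + 504.202ms (6/7)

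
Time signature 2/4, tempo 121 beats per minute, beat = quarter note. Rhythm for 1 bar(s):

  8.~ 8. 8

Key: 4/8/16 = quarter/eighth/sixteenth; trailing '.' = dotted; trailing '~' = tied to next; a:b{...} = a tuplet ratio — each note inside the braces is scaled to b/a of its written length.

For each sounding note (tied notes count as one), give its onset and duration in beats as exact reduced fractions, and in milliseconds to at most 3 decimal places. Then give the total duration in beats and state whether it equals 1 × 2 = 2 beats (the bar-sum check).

1) 0.0ms=0b +743.802ms=3/2b
2) 743.802ms=3/2b +247.934ms=1/2b
Σ=2b of 2 (121bpm 2/4) — PASS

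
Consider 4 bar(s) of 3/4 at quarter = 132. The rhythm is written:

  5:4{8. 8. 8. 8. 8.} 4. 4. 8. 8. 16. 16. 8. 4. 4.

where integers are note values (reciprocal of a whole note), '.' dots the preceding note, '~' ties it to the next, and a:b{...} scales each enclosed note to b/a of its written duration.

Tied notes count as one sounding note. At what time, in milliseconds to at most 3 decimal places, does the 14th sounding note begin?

note 14 onset = 21/2b = 4772.727ms

1. 0.0ms @ 0 + 272.727ms (3/5)
2. 272.727ms @ 3/5 + 272.727ms (3/5)
3. 545.455ms @ 6/5 + 272.727ms (3/5)
4. 818.182ms @ 9/5 + 272.727ms (3/5)
5. 1090.909ms @ 12/5 + 272.727ms (3/5)
6. 1363.636ms @ 3 + 681.818ms (3/2)
7. 2045.455ms @ 9/2 + 681.818ms (3/2)
8. 2727.273ms @ 6 + 340.909ms (3/4)
9. 3068.182ms @ 27/4 + 340.909ms (3/4)
10. 3409.091ms @ 15/2 + 170.455ms (3/8)
11. 3579.545ms @ 63/8 + 170.455ms (3/8)
12. 3750.0ms @ 33/4 + 340.909ms (3/4)
13. 4090.909ms @ 9 + 681.818ms (3/2)
14. 4772.727ms @ 21/2 + 681.818ms (3/2)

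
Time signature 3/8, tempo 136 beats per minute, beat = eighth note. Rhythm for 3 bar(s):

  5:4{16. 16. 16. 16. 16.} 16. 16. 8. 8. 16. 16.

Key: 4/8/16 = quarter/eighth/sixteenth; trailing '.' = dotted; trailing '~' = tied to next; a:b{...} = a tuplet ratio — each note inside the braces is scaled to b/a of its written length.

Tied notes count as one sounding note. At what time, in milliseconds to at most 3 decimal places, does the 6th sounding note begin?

note 6 onset = 3b = 1323.529ms

1. 0.0ms @ 0 + 264.706ms (3/5)
2. 264.706ms @ 3/5 + 264.706ms (3/5)
3. 529.412ms @ 6/5 + 264.706ms (3/5)
4. 794.118ms @ 9/5 + 264.706ms (3/5)
5. 1058.824ms @ 12/5 + 264.706ms (3/5)
6. 1323.529ms @ 3 + 330.882ms (3/4)
7. 1654.412ms @ 15/4 + 330.882ms (3/4)
8. 1985.294ms @ 9/2 + 661.765ms (3/2)
9. 2647.059ms @ 6 + 661.765ms (3/2)
10. 3308.824ms @ 15/2 + 330.882ms (3/4)
11. 3639.706ms @ 33/4 + 330.882ms (3/4)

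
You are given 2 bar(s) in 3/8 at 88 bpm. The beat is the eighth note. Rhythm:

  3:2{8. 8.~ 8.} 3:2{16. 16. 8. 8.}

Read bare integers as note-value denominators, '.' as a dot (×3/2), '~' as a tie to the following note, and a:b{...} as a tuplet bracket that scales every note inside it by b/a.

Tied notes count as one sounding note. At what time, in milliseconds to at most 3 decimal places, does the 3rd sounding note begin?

1. 0.0ms @ 0 + 681.818ms (1)
2. 681.818ms @ 1 + 1363.636ms (2)
3. 2045.455ms @ 3 + 340.909ms (1/2)
4. 2386.364ms @ 7/2 + 340.909ms (1/2)
5. 2727.273ms @ 4 + 681.818ms (1)
6. 3409.091ms @ 5 + 681.818ms (1)

note 3 onset = 3b = 2045.455ms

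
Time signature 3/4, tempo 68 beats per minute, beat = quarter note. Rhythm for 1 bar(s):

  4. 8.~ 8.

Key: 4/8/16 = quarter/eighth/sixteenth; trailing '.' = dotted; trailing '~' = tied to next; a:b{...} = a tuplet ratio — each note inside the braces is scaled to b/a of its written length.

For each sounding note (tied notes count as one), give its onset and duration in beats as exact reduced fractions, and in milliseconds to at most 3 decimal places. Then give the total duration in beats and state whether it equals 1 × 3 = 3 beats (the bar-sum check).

1) 0.0ms=0b +1323.529ms=3/2b
2) 1323.529ms=3/2b +1323.529ms=3/2b
Σ=3b of 3 (68bpm 3/4) — PASS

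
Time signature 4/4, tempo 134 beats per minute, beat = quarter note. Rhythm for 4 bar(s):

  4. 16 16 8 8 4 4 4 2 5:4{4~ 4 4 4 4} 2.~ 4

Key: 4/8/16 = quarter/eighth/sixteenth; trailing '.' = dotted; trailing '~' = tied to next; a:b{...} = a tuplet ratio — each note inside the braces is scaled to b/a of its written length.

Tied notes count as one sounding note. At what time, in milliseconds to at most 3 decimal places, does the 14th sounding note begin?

1. 0.0ms @ 0 + 671.642ms (3/2)
2. 671.642ms @ 3/2 + 111.94ms (1/4)
3. 783.582ms @ 7/4 + 111.94ms (1/4)
4. 895.522ms @ 2 + 223.881ms (1/2)
5. 1119.403ms @ 5/2 + 223.881ms (1/2)
6. 1343.284ms @ 3 + 447.761ms (1)
7. 1791.045ms @ 4 + 447.761ms (1)
8. 2238.806ms @ 5 + 447.761ms (1)
9. 2686.567ms @ 6 + 895.522ms (2)
10. 3582.09ms @ 8 + 716.418ms (8/5)
11. 4298.507ms @ 48/5 + 358.209ms (4/5)
12. 4656.716ms @ 52/5 + 358.209ms (4/5)
13. 5014.925ms @ 56/5 + 358.209ms (4/5)
14. 5373.134ms @ 12 + 1791.045ms (4)

note 14 onset = 12b = 5373.134ms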